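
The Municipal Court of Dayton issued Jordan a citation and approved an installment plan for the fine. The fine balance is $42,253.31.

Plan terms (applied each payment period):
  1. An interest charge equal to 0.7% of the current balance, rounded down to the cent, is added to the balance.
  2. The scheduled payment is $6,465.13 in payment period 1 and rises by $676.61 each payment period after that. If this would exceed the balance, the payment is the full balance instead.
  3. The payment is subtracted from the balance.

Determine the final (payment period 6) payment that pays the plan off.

$4,187.08

Payment period 1: opening $42,253.31; interest $295.77 → $42,549.08; payment $6,465.13; balance $36,083.95
Payment period 2: opening $36,083.95; interest $252.58 → $36,336.53; payment $7,141.74; balance $29,194.79
Payment period 3: opening $29,194.79; interest $204.36 → $29,399.15; payment $7,818.35; balance $21,580.80
Payment period 4: opening $21,580.80; interest $151.06 → $21,731.86; payment $8,494.96; balance $13,236.90
Payment period 5: opening $13,236.90; interest $92.65 → $13,329.55; payment $9,171.57; balance $4,157.98
Payment period 6: opening $4,157.98; interest $29.10 → $4,187.08; payment $4,187.08; balance $0.00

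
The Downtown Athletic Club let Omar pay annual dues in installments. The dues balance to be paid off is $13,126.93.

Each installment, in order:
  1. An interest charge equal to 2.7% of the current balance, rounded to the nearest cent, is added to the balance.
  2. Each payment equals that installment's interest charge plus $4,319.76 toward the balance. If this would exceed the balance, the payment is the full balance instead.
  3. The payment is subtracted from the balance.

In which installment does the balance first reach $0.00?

Installment 1: opening $13,126.93; interest $354.43 → $13,481.36; payment $4,674.19; balance $8,807.17
Installment 2: opening $8,807.17; interest $237.79 → $9,044.96; payment $4,557.55; balance $4,487.41
Installment 3: opening $4,487.41; interest $121.16 → $4,608.57; payment $4,440.92; balance $167.65
Installment 4: opening $167.65; interest $4.53 → $172.18; payment $172.18; balance $0.00
Balance reaches $0.00 in installment 4.

4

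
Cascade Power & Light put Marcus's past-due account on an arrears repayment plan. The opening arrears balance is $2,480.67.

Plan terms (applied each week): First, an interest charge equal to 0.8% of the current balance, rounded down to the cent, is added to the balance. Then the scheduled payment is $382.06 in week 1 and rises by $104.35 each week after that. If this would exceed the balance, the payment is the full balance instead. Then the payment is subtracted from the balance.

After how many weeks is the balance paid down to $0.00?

5

Week 1: $2,480.67 +$19.84 interest = $2,500.51; pay $382.06 → $2,118.45
Week 2: $2,118.45 +$16.94 interest = $2,135.39; pay $486.41 → $1,648.98
Week 3: $1,648.98 +$13.19 interest = $1,662.17; pay $590.76 → $1,071.41
Week 4: $1,071.41 +$8.57 interest = $1,079.98; pay $695.11 → $384.87
Week 5: $384.87 +$3.07 interest = $387.94; pay $387.94 → $0.00
Balance reaches $0.00 in week 5.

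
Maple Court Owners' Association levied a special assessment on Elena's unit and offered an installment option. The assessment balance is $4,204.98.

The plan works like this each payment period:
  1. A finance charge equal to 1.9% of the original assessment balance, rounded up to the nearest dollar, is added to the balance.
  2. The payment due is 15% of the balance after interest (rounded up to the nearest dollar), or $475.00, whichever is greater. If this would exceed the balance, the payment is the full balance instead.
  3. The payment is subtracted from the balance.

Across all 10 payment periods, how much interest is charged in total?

$800.00

Payment period 1: $4,204.98 +$80.00 interest = $4,284.98; pay $643.00 → $3,641.98
Payment period 2: $3,641.98 +$80.00 interest = $3,721.98; pay $559.00 → $3,162.98
Payment period 3: $3,162.98 +$80.00 interest = $3,242.98; pay $487.00 → $2,755.98
Payment period 4: $2,755.98 +$80.00 interest = $2,835.98; pay $475.00 → $2,360.98
Payment period 5: $2,360.98 +$80.00 interest = $2,440.98; pay $475.00 → $1,965.98
Payment period 6: $1,965.98 +$80.00 interest = $2,045.98; pay $475.00 → $1,570.98
Payment period 7: $1,570.98 +$80.00 interest = $1,650.98; pay $475.00 → $1,175.98
Payment period 8: $1,175.98 +$80.00 interest = $1,255.98; pay $475.00 → $780.98
Payment period 9: $780.98 +$80.00 interest = $860.98; pay $475.00 → $385.98
Payment period 10: $385.98 +$80.00 interest = $465.98; pay $465.98 → $0.00
Total interest: $80.00 + $80.00 + $80.00 + $80.00 + $80.00 + $80.00 + $80.00 + $80.00 + $80.00 + $80.00 = $800.00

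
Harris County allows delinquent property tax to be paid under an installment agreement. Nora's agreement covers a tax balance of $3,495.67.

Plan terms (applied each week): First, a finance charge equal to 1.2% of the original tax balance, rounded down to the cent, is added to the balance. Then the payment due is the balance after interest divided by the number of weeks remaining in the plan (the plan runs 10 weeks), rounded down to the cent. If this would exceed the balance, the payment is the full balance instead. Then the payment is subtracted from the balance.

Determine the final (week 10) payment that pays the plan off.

Week 1: $3,495.67 +$41.94 interest = $3,537.61; pay $353.76 → $3,183.85
Week 2: $3,183.85 +$41.94 interest = $3,225.79; pay $358.42 → $2,867.37
Week 3: $2,867.37 +$41.94 interest = $2,909.31; pay $363.66 → $2,545.65
Week 4: $2,545.65 +$41.94 interest = $2,587.59; pay $369.65 → $2,217.94
Week 5: $2,217.94 +$41.94 interest = $2,259.88; pay $376.64 → $1,883.24
Week 6: $1,883.24 +$41.94 interest = $1,925.18; pay $385.03 → $1,540.15
Week 7: $1,540.15 +$41.94 interest = $1,582.09; pay $395.52 → $1,186.57
Week 8: $1,186.57 +$41.94 interest = $1,228.51; pay $409.50 → $819.01
Week 9: $819.01 +$41.94 interest = $860.95; pay $430.47 → $430.48
Week 10: $430.48 +$41.94 interest = $472.42; pay $472.42 → $0.00

$472.42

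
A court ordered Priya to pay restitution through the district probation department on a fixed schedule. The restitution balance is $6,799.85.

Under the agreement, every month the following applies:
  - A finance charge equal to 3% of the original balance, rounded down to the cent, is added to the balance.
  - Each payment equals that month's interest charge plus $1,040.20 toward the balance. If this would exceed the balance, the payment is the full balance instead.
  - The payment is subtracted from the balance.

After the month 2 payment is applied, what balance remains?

Month 1: $6,799.85 +$203.99 interest = $7,003.84; pay $1,244.19 → $5,759.65
Month 2: $5,759.65 +$203.99 interest = $5,963.64; pay $1,244.19 → $4,719.45

$4,719.45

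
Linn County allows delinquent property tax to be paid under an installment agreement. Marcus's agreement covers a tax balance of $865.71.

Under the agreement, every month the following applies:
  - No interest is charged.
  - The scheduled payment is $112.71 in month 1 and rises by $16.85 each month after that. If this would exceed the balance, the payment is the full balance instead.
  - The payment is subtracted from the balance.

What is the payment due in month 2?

Month 1: $865.71 − $112.71 → $753.00
Month 2: $753.00 − $129.56 → $623.44

$129.56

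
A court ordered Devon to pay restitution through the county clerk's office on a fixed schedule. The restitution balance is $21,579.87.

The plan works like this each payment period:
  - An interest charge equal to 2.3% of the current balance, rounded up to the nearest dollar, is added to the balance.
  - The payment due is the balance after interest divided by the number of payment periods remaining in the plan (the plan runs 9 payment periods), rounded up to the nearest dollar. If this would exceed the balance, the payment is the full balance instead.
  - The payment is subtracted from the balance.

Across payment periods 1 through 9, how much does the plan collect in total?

$24,226.87

Payment period 1: opening $21,579.87; interest $497.00 → $22,076.87; payment $2,453.00; balance $19,623.87
Payment period 2: opening $19,623.87; interest $452.00 → $20,075.87; payment $2,510.00; balance $17,565.87
Payment period 3: opening $17,565.87; interest $405.00 → $17,970.87; payment $2,568.00; balance $15,402.87
Payment period 4: opening $15,402.87; interest $355.00 → $15,757.87; payment $2,627.00; balance $13,130.87
Payment period 5: opening $13,130.87; interest $303.00 → $13,433.87; payment $2,687.00; balance $10,746.87
Payment period 6: opening $10,746.87; interest $248.00 → $10,994.87; payment $2,749.00; balance $8,245.87
Payment period 7: opening $8,245.87; interest $190.00 → $8,435.87; payment $2,812.00; balance $5,623.87
Payment period 8: opening $5,623.87; interest $130.00 → $5,753.87; payment $2,877.00; balance $2,876.87
Payment period 9: opening $2,876.87; interest $67.00 → $2,943.87; payment $2,943.87; balance $0.00
Total paid: $24,226.87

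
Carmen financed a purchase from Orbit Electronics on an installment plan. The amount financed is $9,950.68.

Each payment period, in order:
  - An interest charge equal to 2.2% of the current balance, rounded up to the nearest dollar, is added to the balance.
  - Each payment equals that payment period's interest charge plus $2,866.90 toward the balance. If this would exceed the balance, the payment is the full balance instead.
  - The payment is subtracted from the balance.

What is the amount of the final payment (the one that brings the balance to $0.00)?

Payment period 1: $9,950.68 +$219.00 interest = $10,169.68; pay $3,085.90 → $7,083.78
Payment period 2: $7,083.78 +$156.00 interest = $7,239.78; pay $3,022.90 → $4,216.88
Payment period 3: $4,216.88 +$93.00 interest = $4,309.88; pay $2,959.90 → $1,349.98
Payment period 4: $1,349.98 +$30.00 interest = $1,379.98; pay $1,379.98 → $0.00

$1,379.98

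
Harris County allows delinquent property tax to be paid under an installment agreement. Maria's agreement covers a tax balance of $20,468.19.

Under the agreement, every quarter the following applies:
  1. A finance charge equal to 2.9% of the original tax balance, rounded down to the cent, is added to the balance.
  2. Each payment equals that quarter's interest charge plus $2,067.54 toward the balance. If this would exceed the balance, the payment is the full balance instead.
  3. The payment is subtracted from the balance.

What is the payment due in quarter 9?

$2,661.11

Quarter 1: $20,468.19 +$593.57 interest = $21,061.76; pay $2,661.11 → $18,400.65
Quarter 2: $18,400.65 +$593.57 interest = $18,994.22; pay $2,661.11 → $16,333.11
Quarter 3: $16,333.11 +$593.57 interest = $16,926.68; pay $2,661.11 → $14,265.57
Quarter 4: $14,265.57 +$593.57 interest = $14,859.14; pay $2,661.11 → $12,198.03
Quarter 5: $12,198.03 +$593.57 interest = $12,791.60; pay $2,661.11 → $10,130.49
Quarter 6: $10,130.49 +$593.57 interest = $10,724.06; pay $2,661.11 → $8,062.95
Quarter 7: $8,062.95 +$593.57 interest = $8,656.52; pay $2,661.11 → $5,995.41
Quarter 8: $5,995.41 +$593.57 interest = $6,588.98; pay $2,661.11 → $3,927.87
Quarter 9: $3,927.87 +$593.57 interest = $4,521.44; pay $2,661.11 → $1,860.33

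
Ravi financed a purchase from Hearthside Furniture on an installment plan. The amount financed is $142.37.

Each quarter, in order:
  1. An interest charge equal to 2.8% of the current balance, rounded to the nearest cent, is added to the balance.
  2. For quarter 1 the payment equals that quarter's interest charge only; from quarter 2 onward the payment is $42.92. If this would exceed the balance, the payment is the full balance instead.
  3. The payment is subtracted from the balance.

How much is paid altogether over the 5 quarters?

# | Opening | Interest | Payment | End bal
1 | $142.37 | $3.99 | $3.99 | $142.37
2 | $142.37 | $3.99 | $42.92 | $103.44
3 | $103.44 | $2.90 | $42.92 | $63.42
4 | $63.42 | $1.78 | $42.92 | $22.28
5 | $22.28 | $0.62 | $22.90 | $0.00
Total paid: $155.65

$155.65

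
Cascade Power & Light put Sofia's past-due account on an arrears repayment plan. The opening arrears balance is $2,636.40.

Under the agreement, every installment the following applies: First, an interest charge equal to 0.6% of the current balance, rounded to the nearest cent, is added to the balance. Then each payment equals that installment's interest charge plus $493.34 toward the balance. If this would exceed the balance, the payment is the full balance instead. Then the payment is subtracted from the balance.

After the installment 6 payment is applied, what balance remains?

$0.00

Installment 1: $2,636.40 +$15.82 interest = $2,652.22; pay $509.16 → $2,143.06
Installment 2: $2,143.06 +$12.86 interest = $2,155.92; pay $506.20 → $1,649.72
Installment 3: $1,649.72 +$9.90 interest = $1,659.62; pay $503.24 → $1,156.38
Installment 4: $1,156.38 +$6.94 interest = $1,163.32; pay $500.28 → $663.04
Installment 5: $663.04 +$3.98 interest = $667.02; pay $497.32 → $169.70
Installment 6: $169.70 +$1.02 interest = $170.72; pay $170.72 → $0.00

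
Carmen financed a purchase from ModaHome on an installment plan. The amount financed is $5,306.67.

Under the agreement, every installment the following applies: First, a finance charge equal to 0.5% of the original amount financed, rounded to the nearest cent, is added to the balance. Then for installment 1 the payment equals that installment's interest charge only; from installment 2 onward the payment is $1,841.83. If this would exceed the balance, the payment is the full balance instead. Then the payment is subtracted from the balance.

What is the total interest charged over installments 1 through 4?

Installment 1: $5,306.67 +$26.53 interest = $5,333.20; pay $26.53 → $5,306.67
Installment 2: $5,306.67 +$26.53 interest = $5,333.20; pay $1,841.83 → $3,491.37
Installment 3: $3,491.37 +$26.53 interest = $3,517.90; pay $1,841.83 → $1,676.07
Installment 4: $1,676.07 +$26.53 interest = $1,702.60; pay $1,702.60 → $0.00
Total interest: $26.53 + $26.53 + $26.53 + $26.53 = $106.12

$106.12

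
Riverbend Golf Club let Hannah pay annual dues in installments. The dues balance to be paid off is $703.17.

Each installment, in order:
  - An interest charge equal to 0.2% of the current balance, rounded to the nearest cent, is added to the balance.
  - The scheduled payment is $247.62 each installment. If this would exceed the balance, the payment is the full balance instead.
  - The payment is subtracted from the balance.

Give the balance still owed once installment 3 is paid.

$0.00

# | Opening | Interest | Payment | End bal
1 | $703.17 | $1.41 | $247.62 | $456.96
2 | $456.96 | $0.91 | $247.62 | $210.25
3 | $210.25 | $0.42 | $210.67 | $0.00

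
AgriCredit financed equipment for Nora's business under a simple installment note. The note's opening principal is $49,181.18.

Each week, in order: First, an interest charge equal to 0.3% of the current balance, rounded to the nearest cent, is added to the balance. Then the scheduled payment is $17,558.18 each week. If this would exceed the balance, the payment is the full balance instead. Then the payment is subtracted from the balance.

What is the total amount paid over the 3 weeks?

$49,466.95

Week 1: opening $49,181.18; interest $147.54 → $49,328.72; payment $17,558.18; balance $31,770.54
Week 2: opening $31,770.54; interest $95.31 → $31,865.85; payment $17,558.18; balance $14,307.67
Week 3: opening $14,307.67; interest $42.92 → $14,350.59; payment $14,350.59; balance $0.00
Total paid: $49,466.95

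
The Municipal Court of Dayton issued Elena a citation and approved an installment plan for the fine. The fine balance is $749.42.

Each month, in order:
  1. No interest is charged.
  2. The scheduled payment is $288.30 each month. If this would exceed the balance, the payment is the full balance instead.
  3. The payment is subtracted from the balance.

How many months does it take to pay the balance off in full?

3

Month 1: opening $749.42; payment $288.30; balance $461.12
Month 2: opening $461.12; payment $288.30; balance $172.82
Month 3: opening $172.82; payment $172.82; balance $0.00
Balance reaches $0.00 in month 3.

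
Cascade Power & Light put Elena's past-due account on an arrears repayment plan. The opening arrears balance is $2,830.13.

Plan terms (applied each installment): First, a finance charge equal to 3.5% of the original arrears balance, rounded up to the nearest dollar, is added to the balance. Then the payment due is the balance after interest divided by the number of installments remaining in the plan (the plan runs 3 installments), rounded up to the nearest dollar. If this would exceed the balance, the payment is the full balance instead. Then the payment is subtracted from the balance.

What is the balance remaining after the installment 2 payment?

Installment 1: $2,830.13 +$100.00 interest = $2,930.13; pay $977.00 → $1,953.13
Installment 2: $1,953.13 +$100.00 interest = $2,053.13; pay $1,027.00 → $1,026.13

$1,026.13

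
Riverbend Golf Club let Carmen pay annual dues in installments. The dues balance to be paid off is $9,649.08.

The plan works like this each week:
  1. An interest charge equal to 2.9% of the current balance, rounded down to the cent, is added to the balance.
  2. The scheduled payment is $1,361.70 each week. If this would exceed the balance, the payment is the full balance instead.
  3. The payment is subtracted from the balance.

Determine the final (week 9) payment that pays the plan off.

$64.50

Week 1: opening $9,649.08; interest $279.82 → $9,928.90; payment $1,361.70; balance $8,567.20
Week 2: opening $8,567.20; interest $248.44 → $8,815.64; payment $1,361.70; balance $7,453.94
Week 3: opening $7,453.94; interest $216.16 → $7,670.10; payment $1,361.70; balance $6,308.40
Week 4: opening $6,308.40; interest $182.94 → $6,491.34; payment $1,361.70; balance $5,129.64
Week 5: opening $5,129.64; interest $148.75 → $5,278.39; payment $1,361.70; balance $3,916.69
Week 6: opening $3,916.69; interest $113.58 → $4,030.27; payment $1,361.70; balance $2,668.57
Week 7: opening $2,668.57; interest $77.38 → $2,745.95; payment $1,361.70; balance $1,384.25
Week 8: opening $1,384.25; interest $40.14 → $1,424.39; payment $1,361.70; balance $62.69
Week 9: opening $62.69; interest $1.81 → $64.50; payment $64.50; balance $0.00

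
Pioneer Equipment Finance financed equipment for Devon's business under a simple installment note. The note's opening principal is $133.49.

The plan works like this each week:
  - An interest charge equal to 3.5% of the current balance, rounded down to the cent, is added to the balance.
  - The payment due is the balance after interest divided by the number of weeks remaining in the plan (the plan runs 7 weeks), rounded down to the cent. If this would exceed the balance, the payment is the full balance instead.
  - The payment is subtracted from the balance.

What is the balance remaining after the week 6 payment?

$23.44

# | Opening | Interest | Payment | End bal
1 | $133.49 | $4.67 | $19.73 | $118.43
2 | $118.43 | $4.14 | $20.42 | $102.15
3 | $102.15 | $3.57 | $21.14 | $84.58
4 | $84.58 | $2.96 | $21.88 | $65.66
5 | $65.66 | $2.29 | $22.65 | $45.30
6 | $45.30 | $1.58 | $23.44 | $23.44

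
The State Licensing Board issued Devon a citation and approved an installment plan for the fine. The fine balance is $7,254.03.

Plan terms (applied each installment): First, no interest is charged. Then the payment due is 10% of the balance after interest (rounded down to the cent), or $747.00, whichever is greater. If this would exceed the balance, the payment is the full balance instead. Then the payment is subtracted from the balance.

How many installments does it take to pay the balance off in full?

10

Installment 1: $7,254.03 − $747.00 → $6,507.03
Installment 2: $6,507.03 − $747.00 → $5,760.03
Installment 3: $5,760.03 − $747.00 → $5,013.03
Installment 4: $5,013.03 − $747.00 → $4,266.03
Installment 5: $4,266.03 − $747.00 → $3,519.03
Installment 6: $3,519.03 − $747.00 → $2,772.03
Installment 7: $2,772.03 − $747.00 → $2,025.03
Installment 8: $2,025.03 − $747.00 → $1,278.03
Installment 9: $1,278.03 − $747.00 → $531.03
Installment 10: $531.03 − $531.03 → $0.00
Balance reaches $0.00 in installment 10.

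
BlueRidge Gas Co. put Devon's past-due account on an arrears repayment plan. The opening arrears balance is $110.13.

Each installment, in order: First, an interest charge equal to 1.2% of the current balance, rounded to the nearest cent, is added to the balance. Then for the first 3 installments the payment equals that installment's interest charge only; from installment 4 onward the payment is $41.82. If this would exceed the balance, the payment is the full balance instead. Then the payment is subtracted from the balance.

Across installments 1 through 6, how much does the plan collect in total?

$116.59

Installment 1: $110.13 +$1.32 interest = $111.45; pay $1.32 → $110.13
Installment 2: $110.13 +$1.32 interest = $111.45; pay $1.32 → $110.13
Installment 3: $110.13 +$1.32 interest = $111.45; pay $1.32 → $110.13
Installment 4: $110.13 +$1.32 interest = $111.45; pay $41.82 → $69.63
Installment 5: $69.63 +$0.84 interest = $70.47; pay $41.82 → $28.65
Installment 6: $28.65 +$0.34 interest = $28.99; pay $28.99 → $0.00
Total paid: $116.59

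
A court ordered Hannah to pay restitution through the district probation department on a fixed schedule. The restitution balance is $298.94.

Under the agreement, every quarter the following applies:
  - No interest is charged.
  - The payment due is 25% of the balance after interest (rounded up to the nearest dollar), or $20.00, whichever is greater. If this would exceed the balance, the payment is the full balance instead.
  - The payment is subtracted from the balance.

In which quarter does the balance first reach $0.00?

Quarter 1: $298.94 − $75.00 → $223.94
Quarter 2: $223.94 − $56.00 → $167.94
Quarter 3: $167.94 − $42.00 → $125.94
Quarter 4: $125.94 − $32.00 → $93.94
Quarter 5: $93.94 − $24.00 → $69.94
Quarter 6: $69.94 − $20.00 → $49.94
Quarter 7: $49.94 − $20.00 → $29.94
Quarter 8: $29.94 − $20.00 → $9.94
Quarter 9: $9.94 − $9.94 → $0.00
Balance reaches $0.00 in quarter 9.

9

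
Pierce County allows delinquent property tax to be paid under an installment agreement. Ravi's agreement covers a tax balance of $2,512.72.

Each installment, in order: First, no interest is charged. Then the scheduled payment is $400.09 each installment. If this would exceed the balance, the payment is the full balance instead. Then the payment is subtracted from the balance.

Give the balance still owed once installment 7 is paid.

$0.00

Installment 1: opening $2,512.72; payment $400.09; balance $2,112.63
Installment 2: opening $2,112.63; payment $400.09; balance $1,712.54
Installment 3: opening $1,712.54; payment $400.09; balance $1,312.45
Installment 4: opening $1,312.45; payment $400.09; balance $912.36
Installment 5: opening $912.36; payment $400.09; balance $512.27
Installment 6: opening $512.27; payment $400.09; balance $112.18
Installment 7: opening $112.18; payment $112.18; balance $0.00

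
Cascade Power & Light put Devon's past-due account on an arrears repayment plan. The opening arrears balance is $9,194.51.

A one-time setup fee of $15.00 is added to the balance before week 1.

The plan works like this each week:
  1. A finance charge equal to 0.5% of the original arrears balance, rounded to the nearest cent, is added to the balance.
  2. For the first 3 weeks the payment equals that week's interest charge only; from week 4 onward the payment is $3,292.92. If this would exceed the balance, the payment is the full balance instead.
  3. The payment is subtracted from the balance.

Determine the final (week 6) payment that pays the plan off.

$2,761.58

Week 1: $9,209.51 +$45.97 interest = $9,255.48; pay $45.97 → $9,209.51
Week 2: $9,209.51 +$45.97 interest = $9,255.48; pay $45.97 → $9,209.51
Week 3: $9,209.51 +$45.97 interest = $9,255.48; pay $45.97 → $9,209.51
Week 4: $9,209.51 +$45.97 interest = $9,255.48; pay $3,292.92 → $5,962.56
Week 5: $5,962.56 +$45.97 interest = $6,008.53; pay $3,292.92 → $2,715.61
Week 6: $2,715.61 +$45.97 interest = $2,761.58; pay $2,761.58 → $0.00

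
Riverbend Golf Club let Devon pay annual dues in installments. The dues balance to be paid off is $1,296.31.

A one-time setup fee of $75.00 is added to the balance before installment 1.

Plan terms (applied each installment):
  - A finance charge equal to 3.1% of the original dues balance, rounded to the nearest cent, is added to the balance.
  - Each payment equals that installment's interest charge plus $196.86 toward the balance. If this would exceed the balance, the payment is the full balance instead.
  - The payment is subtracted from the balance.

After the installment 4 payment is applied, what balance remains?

Installment 1: $1,371.31 +$40.19 interest = $1,411.50; pay $237.05 → $1,174.45
Installment 2: $1,174.45 +$40.19 interest = $1,214.64; pay $237.05 → $977.59
Installment 3: $977.59 +$40.19 interest = $1,017.78; pay $237.05 → $780.73
Installment 4: $780.73 +$40.19 interest = $820.92; pay $237.05 → $583.87

$583.87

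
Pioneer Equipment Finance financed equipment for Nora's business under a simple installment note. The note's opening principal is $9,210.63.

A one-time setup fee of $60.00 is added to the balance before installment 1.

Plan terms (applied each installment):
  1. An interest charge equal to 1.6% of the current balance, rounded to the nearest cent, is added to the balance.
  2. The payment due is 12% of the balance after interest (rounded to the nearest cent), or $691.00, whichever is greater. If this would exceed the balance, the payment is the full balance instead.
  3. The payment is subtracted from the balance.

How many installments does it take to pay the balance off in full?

14

# | Opening | Interest | Payment | End bal
1 | $9,270.63 | $148.33 | $1,130.28 | $8,288.68
2 | $8,288.68 | $132.62 | $1,010.56 | $7,410.74
3 | $7,410.74 | $118.57 | $903.52 | $6,625.79
4 | $6,625.79 | $106.01 | $807.82 | $5,923.98
5 | $5,923.98 | $94.78 | $722.25 | $5,296.51
6 | $5,296.51 | $84.74 | $691.00 | $4,690.25
7 | $4,690.25 | $75.04 | $691.00 | $4,074.29
8 | $4,074.29 | $65.19 | $691.00 | $3,448.48
9 | $3,448.48 | $55.18 | $691.00 | $2,812.66
10 | $2,812.66 | $45.00 | $691.00 | $2,166.66
11 | $2,166.66 | $34.67 | $691.00 | $1,510.33
12 | $1,510.33 | $24.17 | $691.00 | $843.50
13 | $843.50 | $13.50 | $691.00 | $166.00
14 | $166.00 | $2.66 | $168.66 | $0.00
Balance reaches $0.00 in installment 14.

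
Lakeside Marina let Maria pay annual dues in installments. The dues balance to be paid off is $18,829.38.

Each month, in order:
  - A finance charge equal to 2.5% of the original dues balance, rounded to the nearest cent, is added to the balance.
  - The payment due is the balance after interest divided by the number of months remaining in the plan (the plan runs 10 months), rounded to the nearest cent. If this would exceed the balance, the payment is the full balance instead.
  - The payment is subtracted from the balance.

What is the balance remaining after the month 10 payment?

Month 1: $18,829.38 +$470.73 interest = $19,300.11; pay $1,930.01 → $17,370.10
Month 2: $17,370.10 +$470.73 interest = $17,840.83; pay $1,982.31 → $15,858.52
Month 3: $15,858.52 +$470.73 interest = $16,329.25; pay $2,041.16 → $14,288.09
Month 4: $14,288.09 +$470.73 interest = $14,758.82; pay $2,108.40 → $12,650.42
Month 5: $12,650.42 +$470.73 interest = $13,121.15; pay $2,186.86 → $10,934.29
Month 6: $10,934.29 +$470.73 interest = $11,405.02; pay $2,281.00 → $9,124.02
Month 7: $9,124.02 +$470.73 interest = $9,594.75; pay $2,398.69 → $7,196.06
Month 8: $7,196.06 +$470.73 interest = $7,666.79; pay $2,555.60 → $5,111.19
Month 9: $5,111.19 +$470.73 interest = $5,581.92; pay $2,790.96 → $2,790.96
Month 10: $2,790.96 +$470.73 interest = $3,261.69; pay $3,261.69 → $0.00

$0.00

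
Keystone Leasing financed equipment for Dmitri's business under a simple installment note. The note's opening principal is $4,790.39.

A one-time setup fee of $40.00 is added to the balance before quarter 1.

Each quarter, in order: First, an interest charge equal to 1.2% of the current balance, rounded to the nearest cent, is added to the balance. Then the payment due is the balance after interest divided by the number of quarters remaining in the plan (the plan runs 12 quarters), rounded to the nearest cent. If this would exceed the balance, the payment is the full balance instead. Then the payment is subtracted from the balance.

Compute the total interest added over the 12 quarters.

Quarter 1: opening $4,830.39; interest $57.96 → $4,888.35; payment $407.36; balance $4,480.99
Quarter 2: opening $4,480.99; interest $53.77 → $4,534.76; payment $412.25; balance $4,122.51
Quarter 3: opening $4,122.51; interest $49.47 → $4,171.98; payment $417.20; balance $3,754.78
Quarter 4: opening $3,754.78; interest $45.06 → $3,799.84; payment $422.20; balance $3,377.64
Quarter 5: opening $3,377.64; interest $40.53 → $3,418.17; payment $427.27; balance $2,990.90
Quarter 6: opening $2,990.90; interest $35.89 → $3,026.79; payment $432.40; balance $2,594.39
Quarter 7: opening $2,594.39; interest $31.13 → $2,625.52; payment $437.59; balance $2,187.93
Quarter 8: opening $2,187.93; interest $26.26 → $2,214.19; payment $442.84; balance $1,771.35
Quarter 9: opening $1,771.35; interest $21.26 → $1,792.61; payment $448.15; balance $1,344.46
Quarter 10: opening $1,344.46; interest $16.13 → $1,360.59; payment $453.53; balance $907.06
Quarter 11: opening $907.06; interest $10.88 → $917.94; payment $458.97; balance $458.97
Quarter 12: opening $458.97; interest $5.51 → $464.48; payment $464.48; balance $0.00
Total interest: $57.96 + $53.77 + $49.47 + $45.06 + $40.53 + $35.89 + $31.13 + $26.26 + $21.26 + $16.13 + $10.88 + $5.51 = $393.85

$393.85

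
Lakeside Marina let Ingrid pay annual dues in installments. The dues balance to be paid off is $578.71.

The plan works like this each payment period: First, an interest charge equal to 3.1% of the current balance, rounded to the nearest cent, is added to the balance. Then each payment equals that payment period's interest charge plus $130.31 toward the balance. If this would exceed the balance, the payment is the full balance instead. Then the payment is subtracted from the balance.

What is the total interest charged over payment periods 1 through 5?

Payment period 1: $578.71 +$17.94 interest = $596.65; pay $148.25 → $448.40
Payment period 2: $448.40 +$13.90 interest = $462.30; pay $144.21 → $318.09
Payment period 3: $318.09 +$9.86 interest = $327.95; pay $140.17 → $187.78
Payment period 4: $187.78 +$5.82 interest = $193.60; pay $136.13 → $57.47
Payment period 5: $57.47 +$1.78 interest = $59.25; pay $59.25 → $0.00
Total interest: $17.94 + $13.90 + $9.86 + $5.82 + $1.78 = $49.30

$49.30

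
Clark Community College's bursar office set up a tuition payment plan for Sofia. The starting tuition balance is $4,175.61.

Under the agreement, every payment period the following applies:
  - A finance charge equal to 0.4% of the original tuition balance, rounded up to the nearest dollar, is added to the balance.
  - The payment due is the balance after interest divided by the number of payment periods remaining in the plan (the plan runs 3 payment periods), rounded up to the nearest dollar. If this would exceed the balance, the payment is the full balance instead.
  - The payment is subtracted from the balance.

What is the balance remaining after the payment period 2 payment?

# | Opening | Interest | Payment | End bal
1 | $4,175.61 | $17.00 | $1,398.00 | $2,794.61
2 | $2,794.61 | $17.00 | $1,406.00 | $1,405.61

$1,405.61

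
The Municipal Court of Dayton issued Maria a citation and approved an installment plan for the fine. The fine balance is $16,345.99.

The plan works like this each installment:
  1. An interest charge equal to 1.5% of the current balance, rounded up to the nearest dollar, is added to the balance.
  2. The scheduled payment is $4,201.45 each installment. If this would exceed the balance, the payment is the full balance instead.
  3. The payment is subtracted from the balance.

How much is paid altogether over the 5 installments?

$16,971.99

Installment 1: opening $16,345.99; interest $246.00 → $16,591.99; payment $4,201.45; balance $12,390.54
Installment 2: opening $12,390.54; interest $186.00 → $12,576.54; payment $4,201.45; balance $8,375.09
Installment 3: opening $8,375.09; interest $126.00 → $8,501.09; payment $4,201.45; balance $4,299.64
Installment 4: opening $4,299.64; interest $65.00 → $4,364.64; payment $4,201.45; balance $163.19
Installment 5: opening $163.19; interest $3.00 → $166.19; payment $166.19; balance $0.00
Total paid: $16,971.99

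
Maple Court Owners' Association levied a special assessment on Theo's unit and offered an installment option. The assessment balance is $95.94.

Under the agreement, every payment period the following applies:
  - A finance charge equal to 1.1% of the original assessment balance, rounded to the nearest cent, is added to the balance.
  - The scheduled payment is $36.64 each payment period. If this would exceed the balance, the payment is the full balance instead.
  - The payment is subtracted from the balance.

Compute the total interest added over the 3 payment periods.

Payment period 1: $95.94 +$1.06 interest = $97.00; pay $36.64 → $60.36
Payment period 2: $60.36 +$1.06 interest = $61.42; pay $36.64 → $24.78
Payment period 3: $24.78 +$1.06 interest = $25.84; pay $25.84 → $0.00
Total interest: $1.06 + $1.06 + $1.06 = $3.18

$3.18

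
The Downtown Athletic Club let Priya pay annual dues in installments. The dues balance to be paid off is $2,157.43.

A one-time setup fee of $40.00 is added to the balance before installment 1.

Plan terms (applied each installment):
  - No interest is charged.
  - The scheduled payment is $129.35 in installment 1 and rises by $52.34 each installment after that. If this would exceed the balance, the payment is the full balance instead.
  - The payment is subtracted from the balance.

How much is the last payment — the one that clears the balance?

$192.84

# | Opening | Payment | End bal
1 | $2,197.43 | $129.35 | $2,068.08
2 | $2,068.08 | $181.69 | $1,886.39
3 | $1,886.39 | $234.03 | $1,652.36
4 | $1,652.36 | $286.37 | $1,365.99
5 | $1,365.99 | $338.71 | $1,027.28
6 | $1,027.28 | $391.05 | $636.23
7 | $636.23 | $443.39 | $192.84
8 | $192.84 | $192.84 | $0.00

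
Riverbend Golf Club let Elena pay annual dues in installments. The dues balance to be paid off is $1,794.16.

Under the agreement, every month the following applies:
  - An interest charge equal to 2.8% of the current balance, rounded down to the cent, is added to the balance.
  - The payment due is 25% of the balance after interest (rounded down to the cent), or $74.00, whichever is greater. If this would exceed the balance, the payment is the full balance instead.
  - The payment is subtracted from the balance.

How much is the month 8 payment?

$74.67

Month 1: opening $1,794.16; interest $50.23 → $1,844.39; payment $461.09; balance $1,383.30
Month 2: opening $1,383.30; interest $38.73 → $1,422.03; payment $355.50; balance $1,066.53
Month 3: opening $1,066.53; interest $29.86 → $1,096.39; payment $274.09; balance $822.30
Month 4: opening $822.30; interest $23.02 → $845.32; payment $211.33; balance $633.99
Month 5: opening $633.99; interest $17.75 → $651.74; payment $162.93; balance $488.81
Month 6: opening $488.81; interest $13.68 → $502.49; payment $125.62; balance $376.87
Month 7: opening $376.87; interest $10.55 → $387.42; payment $96.85; balance $290.57
Month 8: opening $290.57; interest $8.13 → $298.70; payment $74.67; balance $224.03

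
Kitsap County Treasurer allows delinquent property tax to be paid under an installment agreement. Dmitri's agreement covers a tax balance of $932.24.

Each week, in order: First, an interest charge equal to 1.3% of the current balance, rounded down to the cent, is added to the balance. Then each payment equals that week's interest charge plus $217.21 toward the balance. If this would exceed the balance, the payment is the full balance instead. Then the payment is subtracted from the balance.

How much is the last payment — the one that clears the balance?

Week 1: opening $932.24; interest $12.11 → $944.35; payment $229.32; balance $715.03
Week 2: opening $715.03; interest $9.29 → $724.32; payment $226.50; balance $497.82
Week 3: opening $497.82; interest $6.47 → $504.29; payment $223.68; balance $280.61
Week 4: opening $280.61; interest $3.64 → $284.25; payment $220.85; balance $63.40
Week 5: opening $63.40; interest $0.82 → $64.22; payment $64.22; balance $0.00

$64.22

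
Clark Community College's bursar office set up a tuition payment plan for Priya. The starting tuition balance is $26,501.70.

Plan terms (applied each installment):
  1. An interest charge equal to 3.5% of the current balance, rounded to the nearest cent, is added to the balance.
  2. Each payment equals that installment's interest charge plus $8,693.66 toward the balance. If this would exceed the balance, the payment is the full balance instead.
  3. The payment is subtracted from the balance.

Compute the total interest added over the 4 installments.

$1,884.57

Installment 1: opening $26,501.70; interest $927.56 → $27,429.26; payment $9,621.22; balance $17,808.04
Installment 2: opening $17,808.04; interest $623.28 → $18,431.32; payment $9,316.94; balance $9,114.38
Installment 3: opening $9,114.38; interest $319.00 → $9,433.38; payment $9,012.66; balance $420.72
Installment 4: opening $420.72; interest $14.73 → $435.45; payment $435.45; balance $0.00
Total interest: $927.56 + $623.28 + $319.00 + $14.73 = $1,884.57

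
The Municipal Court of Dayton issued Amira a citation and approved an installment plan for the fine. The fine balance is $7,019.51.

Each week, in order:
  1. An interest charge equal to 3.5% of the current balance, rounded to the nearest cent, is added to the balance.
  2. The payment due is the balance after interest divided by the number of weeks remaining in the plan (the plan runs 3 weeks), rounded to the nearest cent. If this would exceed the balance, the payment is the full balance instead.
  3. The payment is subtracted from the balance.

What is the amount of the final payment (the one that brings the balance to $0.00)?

# | Opening | Interest | Payment | End bal
1 | $7,019.51 | $245.68 | $2,421.73 | $4,843.46
2 | $4,843.46 | $169.52 | $2,506.49 | $2,506.49
3 | $2,506.49 | $87.73 | $2,594.22 | $0.00

$2,594.22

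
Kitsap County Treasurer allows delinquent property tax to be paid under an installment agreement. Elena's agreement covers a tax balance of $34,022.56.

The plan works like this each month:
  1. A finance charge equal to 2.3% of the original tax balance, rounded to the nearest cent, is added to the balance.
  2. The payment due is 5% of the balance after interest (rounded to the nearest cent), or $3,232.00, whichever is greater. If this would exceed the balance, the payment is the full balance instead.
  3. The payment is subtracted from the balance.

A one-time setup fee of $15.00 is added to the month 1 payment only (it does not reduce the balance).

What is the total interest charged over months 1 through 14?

Month 1: opening $34,022.56; interest $782.52 → $34,805.08; payment $3,232.00 (+ $15.00 fee); balance $31,573.08
Month 2: opening $31,573.08; interest $782.52 → $32,355.60; payment $3,232.00; balance $29,123.60
Month 3: opening $29,123.60; interest $782.52 → $29,906.12; payment $3,232.00; balance $26,674.12
Month 4: opening $26,674.12; interest $782.52 → $27,456.64; payment $3,232.00; balance $24,224.64
Month 5: opening $24,224.64; interest $782.52 → $25,007.16; payment $3,232.00; balance $21,775.16
Month 6: opening $21,775.16; interest $782.52 → $22,557.68; payment $3,232.00; balance $19,325.68
Month 7: opening $19,325.68; interest $782.52 → $20,108.20; payment $3,232.00; balance $16,876.20
Month 8: opening $16,876.20; interest $782.52 → $17,658.72; payment $3,232.00; balance $14,426.72
Month 9: opening $14,426.72; interest $782.52 → $15,209.24; payment $3,232.00; balance $11,977.24
Month 10: opening $11,977.24; interest $782.52 → $12,759.76; payment $3,232.00; balance $9,527.76
Month 11: opening $9,527.76; interest $782.52 → $10,310.28; payment $3,232.00; balance $7,078.28
Month 12: opening $7,078.28; interest $782.52 → $7,860.80; payment $3,232.00; balance $4,628.80
Month 13: opening $4,628.80; interest $782.52 → $5,411.32; payment $3,232.00; balance $2,179.32
Month 14: opening $2,179.32; interest $782.52 → $2,961.84; payment $2,961.84; balance $0.00
Total interest: $782.52 + $782.52 + $782.52 + $782.52 + $782.52 + $782.52 + $782.52 + $782.52 + $782.52 + $782.52 + $782.52 + $782.52 + $782.52 + $782.52 = $10,955.28

$10,955.28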